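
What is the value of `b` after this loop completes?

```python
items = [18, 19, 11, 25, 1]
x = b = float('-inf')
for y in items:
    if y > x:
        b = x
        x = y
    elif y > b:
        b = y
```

Second largest (with repeats) in [18, 19, 11, 25, 1]
`b` takes the values: -inf → 18 → 19

Answer: 19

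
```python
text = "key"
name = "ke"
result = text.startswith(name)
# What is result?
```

Trace:
`text = "key"` → text = 'key'
`name = "ke"` → name = 'ke'
`result = text.startswith(name)` → result = True
So result = True

Answer: True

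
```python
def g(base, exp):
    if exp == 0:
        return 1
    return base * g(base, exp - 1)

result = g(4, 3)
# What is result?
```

g(4, 3) = 4 * 4 * 4 = 64

Answer: 64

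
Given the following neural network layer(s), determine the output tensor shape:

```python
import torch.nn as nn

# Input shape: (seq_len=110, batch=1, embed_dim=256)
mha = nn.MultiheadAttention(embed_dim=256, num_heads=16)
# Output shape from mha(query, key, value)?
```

Input: (110, 1, 256) -> Output: (110, 1, 256)

Answer: (110, 1, 256)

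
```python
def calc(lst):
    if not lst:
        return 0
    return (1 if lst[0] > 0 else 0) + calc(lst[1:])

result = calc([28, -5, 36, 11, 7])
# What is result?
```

Count of positive elements in [28, -5, 36, 11, 7] = 4

Answer: 4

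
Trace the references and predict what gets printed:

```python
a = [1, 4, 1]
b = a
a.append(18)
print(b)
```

Key concept: basic list aliasing.
Step by step:
`a = [1, 4, 1]` → a = [1, 4, 1]
`b = a` → b = [1, 4, 1] (same object as a)
`a.append(18)` → a = [1, 4, 1, 18] (same object as b); b = [1, 4, 1, 18] (same object as a)
`print(b)` → prints [1, 4, 1, 18]

Answer: [1, 4, 1, 18]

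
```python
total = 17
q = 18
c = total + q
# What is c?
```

Trace:
`total = 17` → total = 17
`q = 18` → q = 18
`c = total + q` → c = 35
So c = 35

Answer: 35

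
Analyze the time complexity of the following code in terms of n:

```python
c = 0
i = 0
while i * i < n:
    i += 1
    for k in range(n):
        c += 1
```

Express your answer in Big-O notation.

Each loop level contributes: √n × n. Multiplying the contributions gives O(n√n).

Answer: O(n√n)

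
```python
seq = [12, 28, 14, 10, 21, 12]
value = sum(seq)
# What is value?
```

Trace:
`seq = [12, 28, 14, 10, 21, 12]` → seq = [12, 28, 14, 10, 21, 12]
`value = sum(seq)` → value = 97
So value = 97

Answer: 97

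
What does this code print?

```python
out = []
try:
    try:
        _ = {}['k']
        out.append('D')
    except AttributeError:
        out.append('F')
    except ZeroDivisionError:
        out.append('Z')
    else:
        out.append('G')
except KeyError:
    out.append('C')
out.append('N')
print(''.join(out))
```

Execution trace: 'C' (outer except KeyError) → 'N' (after the try/except). Output: CN

Answer: CN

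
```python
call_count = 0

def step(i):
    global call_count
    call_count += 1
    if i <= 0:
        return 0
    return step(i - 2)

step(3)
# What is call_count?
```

Linear recursion stepping by 2: 3 calls from i=3 down to ≤0.

Answer: 3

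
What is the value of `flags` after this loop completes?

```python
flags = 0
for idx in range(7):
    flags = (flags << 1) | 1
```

Build 7 consecutive 1-bits: 0b1111111
`flags` takes the values: 0 → 1 → 3 → 7 → 15 → 31 → 63 → 127

Answer: 127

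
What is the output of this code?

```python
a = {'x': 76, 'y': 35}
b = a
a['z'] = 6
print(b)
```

Key concept: dict aliasing.
Step by step:
`a = {'x': 76, 'y': 35}` → a = {'x': 76, 'y': 35}
`b = a` → b = {'x': 76, 'y': 35} (same object as a)
`a['z'] = 6` → a = {'x': 76, 'y': 35, 'z': 6} (same object as b); b = {'x': 76, 'y': 35, 'z': 6} (same object as a)
`print(b)` → prints {'x': 76, 'y': 35, 'z': 6}

Answer: {'x': 76, 'y': 35, 'z': 6}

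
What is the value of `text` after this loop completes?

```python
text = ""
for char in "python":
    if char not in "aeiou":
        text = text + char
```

Remove vowels from 'python'
`text` takes the values: "" → "p" → "py" → "pyt" → "pyth" → "pythn"

Answer: "pythn"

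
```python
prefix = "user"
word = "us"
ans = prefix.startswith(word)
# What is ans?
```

Trace:
`prefix = "user"` → prefix = 'user'
`word = "us"` → word = 'us'
`ans = prefix.startswith(word)` → ans = True
So ans = True

Answer: True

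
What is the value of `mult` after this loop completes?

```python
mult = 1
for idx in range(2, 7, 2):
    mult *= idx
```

Product of even numbers 2 to 6
`mult` takes the values: 1 → 2 → 8 → 48

Answer: 48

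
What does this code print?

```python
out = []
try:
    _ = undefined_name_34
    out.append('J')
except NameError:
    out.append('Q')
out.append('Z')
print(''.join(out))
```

Execution trace: 'Q' (except NameError) → 'Z' (after the try/except). Output: QZ

Answer: QZ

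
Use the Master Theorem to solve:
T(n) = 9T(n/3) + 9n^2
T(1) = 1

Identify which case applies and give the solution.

a=9, b=3, f(n)=9n^2. log_3(9) = 2. Since c=2 = 2, Case 2 applies: T(n) = Θ(n^log_b(a) · log n) = O(n^2 log n).

Answer: O(n^2 log n) - Case 2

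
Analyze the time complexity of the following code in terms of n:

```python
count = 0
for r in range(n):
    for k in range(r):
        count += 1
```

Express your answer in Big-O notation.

Each loop level contributes: n × n. Multiplying the contributions gives O(n^2).

Answer: O(n^2)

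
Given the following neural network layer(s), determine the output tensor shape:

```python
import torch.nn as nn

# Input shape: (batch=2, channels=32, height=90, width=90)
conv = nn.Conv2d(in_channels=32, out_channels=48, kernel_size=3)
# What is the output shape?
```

Input: (2, 32, 90, 90) -> Output: (2, 48, 88, 88)

Answer: (2, 48, 88, 88)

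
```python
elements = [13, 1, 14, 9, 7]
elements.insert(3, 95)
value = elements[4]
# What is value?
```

Trace:
`elements = [13, 1, 14, 9, 7]` → elements = [13, 1, 14, 9, 7]
`elements.insert(3, 95)` → elements = [13, 1, 14, 95, 9, 7]
`value = elements[4]` → value = 9
So value = 9

Answer: 9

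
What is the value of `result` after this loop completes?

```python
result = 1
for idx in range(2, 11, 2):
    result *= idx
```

Product of even numbers 2 to 10
`result` takes the values: 1 → 2 → 8 → 48 → 384 → 3840

Answer: 3840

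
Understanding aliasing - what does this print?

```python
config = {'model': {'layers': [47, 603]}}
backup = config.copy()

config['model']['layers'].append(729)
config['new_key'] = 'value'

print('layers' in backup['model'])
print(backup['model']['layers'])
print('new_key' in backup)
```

Key concept: shallow copy gotcha with nested dict.
Step by step:
`config = {'model': {'layers': [47, 603]}}` → config = {'model': {'layers': [47, 603]}}
`backup = config.copy()` → backup = {'model': {'layers': [47, 603]}}
`config['model']['layers'].append(729)` → config = {'model': {'layers': [47, 603, 729]}}; backup = {'model': {'layers': [47, 603, 729]}}
`config['new_key'] = 'value'` → config = {'model': {'layers': [47, 603, 729]}, 'new_key': 'value'}
`print('layers' in backup['model'])` → prints True
`print(backup['model']['layers'])` → prints [47, 603, 729]
`print('new_key' in backup)` → prints False

Answer:
True
[47, 603, 729]
False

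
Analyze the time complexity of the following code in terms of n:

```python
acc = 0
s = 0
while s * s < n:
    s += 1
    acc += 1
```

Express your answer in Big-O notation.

Each loop level contributes: √n. Multiplying the contributions gives O(√n).

Answer: O(√n)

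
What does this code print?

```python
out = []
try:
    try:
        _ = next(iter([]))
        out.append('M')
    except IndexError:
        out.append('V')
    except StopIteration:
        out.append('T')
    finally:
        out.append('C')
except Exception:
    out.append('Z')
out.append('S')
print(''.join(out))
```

Execution trace: 'T' (inner except StopIteration) → 'C' (inner finally) → 'S' (after the try/except). Output: TCS

Answer: TCS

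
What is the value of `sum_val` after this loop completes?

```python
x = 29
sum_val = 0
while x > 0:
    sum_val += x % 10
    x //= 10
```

Sum digits of 29
`sum_val` takes the values: 0 → 9 → 11

Answer: 11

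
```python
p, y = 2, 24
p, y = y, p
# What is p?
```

Trace:
`p, y = 2, 24` → p = 2; y = 24
`p, y = y, p` → p = 24; y = 2
So p = 24

Answer: 24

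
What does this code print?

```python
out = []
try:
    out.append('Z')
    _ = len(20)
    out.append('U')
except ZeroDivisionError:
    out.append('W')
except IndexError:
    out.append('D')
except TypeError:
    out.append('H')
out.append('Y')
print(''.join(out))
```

Execution trace: 'Z' (try body) → 'H' (except TypeError) → 'Y' (after the try/except). Output: ZHY

Answer: ZHY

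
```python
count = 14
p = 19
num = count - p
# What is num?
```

Trace:
`count = 14` → count = 14
`p = 19` → p = 19
`num = count - p` → num = -5
So num = -5

Answer: -5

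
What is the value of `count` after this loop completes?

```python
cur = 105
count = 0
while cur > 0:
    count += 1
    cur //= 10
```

Count digits by repeated division by 10
`count` takes the values: 0 → 1 → 2 → 3

Answer: 3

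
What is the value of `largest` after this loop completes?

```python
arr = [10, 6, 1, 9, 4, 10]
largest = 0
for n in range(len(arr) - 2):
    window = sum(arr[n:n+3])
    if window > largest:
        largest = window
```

Max sum of 3-element window in [10, 6, 1, 9, 4, 10]
`largest` takes the values: 0 → 17 → 23

Answer: 23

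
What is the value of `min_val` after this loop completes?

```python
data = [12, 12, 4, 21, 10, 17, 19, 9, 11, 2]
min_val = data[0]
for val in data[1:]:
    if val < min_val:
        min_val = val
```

Minimum of [12, 12, 4, 21, 10, 17, 19, 9, 11, 2]
`min_val` takes the values: 12 → 4 → 2

Answer: 2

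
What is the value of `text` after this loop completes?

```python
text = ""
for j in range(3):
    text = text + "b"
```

Repeat 'b' 3 times
`text` takes the values: "" → "b" → "bb" → "bbb"

Answer: "bbb"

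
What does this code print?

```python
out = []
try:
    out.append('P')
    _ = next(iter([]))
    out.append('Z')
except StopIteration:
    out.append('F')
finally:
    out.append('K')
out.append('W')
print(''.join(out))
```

Execution trace: 'P' (try body) → 'F' (except StopIteration) → 'K' (finally) → 'W' (after the try/except). Output: PFKW

Answer: PFKW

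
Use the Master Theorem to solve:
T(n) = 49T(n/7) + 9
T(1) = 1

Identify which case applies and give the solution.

a=49, b=7, f(n)=9. log_7(49) = 2. Since c=0 < 2, Case 1 applies: T(n) = Θ(n^log_b(a)) = O(n^2).

Answer: O(n^2) - Case 1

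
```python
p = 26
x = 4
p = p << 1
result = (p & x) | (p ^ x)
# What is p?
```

Trace:
`p = 26` → p = 26
`x = 4` → x = 4
`p = p << 1` → p = 52
`result = (p & x) | (p ^ x)` → result = 52
So p = 52

Answer: 52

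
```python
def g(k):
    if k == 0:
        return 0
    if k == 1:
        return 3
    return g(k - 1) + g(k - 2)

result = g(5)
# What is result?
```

Build up from base cases: g(0)=0, g(1)=3, g(2)=3, g(3)=6, g(4)=9, g(5)=15

Answer: 15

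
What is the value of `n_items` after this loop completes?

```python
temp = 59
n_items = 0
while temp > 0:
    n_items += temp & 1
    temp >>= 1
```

Count set bits in 59 (binary: 0b111011)
`n_items` takes the values: 0 → 1 → 2 → 3 → 4 → 5

Answer: 5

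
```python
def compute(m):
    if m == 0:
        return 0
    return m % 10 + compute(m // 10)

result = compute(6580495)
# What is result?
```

Sum of digits of 6580495: 5 + 9 + 4 + 0 + 8 + 5 + 6 = 37

Answer: 37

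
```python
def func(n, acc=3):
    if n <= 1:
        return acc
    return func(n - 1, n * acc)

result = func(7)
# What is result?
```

Accumulator trace (n, acc): (7, 3) -> (6, 21) -> (5, 126) -> (4, 630) -> (3, 2520) -> (2, 7560) -> (1, 15120) -> return 15120

Answer: 15120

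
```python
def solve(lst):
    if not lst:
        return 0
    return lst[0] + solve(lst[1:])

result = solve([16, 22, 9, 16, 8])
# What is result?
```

16 + 22 + 9 + 16 + 8 + 0 = 71

Answer: 71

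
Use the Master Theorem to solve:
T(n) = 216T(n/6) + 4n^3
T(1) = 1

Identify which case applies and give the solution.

a=216, b=6, f(n)=4n^3. log_6(216) = 3. Since c=3 = 3, Case 2 applies: T(n) = Θ(n^log_b(a) · log n) = O(n^3 log n).

Answer: O(n^3 log n) - Case 2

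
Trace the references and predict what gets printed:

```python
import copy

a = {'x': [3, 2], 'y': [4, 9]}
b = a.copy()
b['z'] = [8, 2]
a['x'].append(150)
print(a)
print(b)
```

Key concept: shallow copy of dict with mutable values.
Step by step:
`a = {'x': [3, 2], 'y': [4, 9]}` → a = {'x': [3, 2], 'y': [4, 9]}
`b = a.copy()` → b = {'x': [3, 2], 'y': [4, 9]}
`b['z'] = [8, 2]` → b = {'x': [3, 2], 'y': [4, 9], 'z': [8, 2]}
`a['x'].append(150)` → a = {'x': [3, 2, 150], 'y': [4, 9]}; b = {'x': [3, 2, 150], 'y': [4, 9], 'z': [8, 2]}
`print(a)` → prints {'x': [3, 2, 150], 'y': [4, 9]}
`print(b)` → prints {'x': [3, 2, 150], 'y': [4, 9], 'z': [8, 2]}

Answer:
{'x': [3, 2, 150], 'y': [4, 9]}
{'x': [3, 2, 150], 'y': [4, 9], 'z': [8, 2]}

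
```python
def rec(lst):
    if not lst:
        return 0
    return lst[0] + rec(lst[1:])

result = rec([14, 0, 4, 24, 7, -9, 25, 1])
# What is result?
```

14 + 0 + 4 + 24 + 7 + (-9) + 25 + 1 + 0 = 66

Answer: 66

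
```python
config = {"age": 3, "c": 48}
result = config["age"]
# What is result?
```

Trace:
`config = {"age": 3, "c": 48}` → config = {'age': 3, 'c': 48}
`result = config["age"]` → result = 3
So result = 3

Answer: 3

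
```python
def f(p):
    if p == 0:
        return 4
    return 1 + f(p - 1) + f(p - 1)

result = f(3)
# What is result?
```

f(p) = 1 + 2·f(p-1), f(0)=4. Closed form: (4+1)·2^3 - 1 = 39.

Answer: 39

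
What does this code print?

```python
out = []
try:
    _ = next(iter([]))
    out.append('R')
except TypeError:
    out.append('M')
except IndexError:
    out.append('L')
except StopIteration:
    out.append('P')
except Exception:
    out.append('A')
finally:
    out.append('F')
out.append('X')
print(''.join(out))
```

Execution trace: 'P' (except StopIteration) → 'F' (finally) → 'X' (after the try/except). Output: PFX

Answer: PFX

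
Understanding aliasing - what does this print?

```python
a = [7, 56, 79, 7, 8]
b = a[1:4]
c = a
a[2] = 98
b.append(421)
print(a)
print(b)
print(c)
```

Key concept: slice vs alias.
Step by step:
`a = [7, 56, 79, 7, 8]` → a = [7, 56, 79, 7, 8]
`b = a[1:4]` → b = [56, 79, 7]
`c = a` → c = [7, 56, 79, 7, 8] (same object as a)
`a[2] = 98` → a = [7, 56, 98, 7, 8] (same object as c); c = [7, 56, 98, 7, 8] (same object as a)
`b.append(421)` → b = [56, 79, 7, 421]
`print(a)` → prints [7, 56, 98, 7, 8]
`print(b)` → prints [56, 79, 7, 421]
`print(c)` → prints [7, 56, 98, 7, 8]

Answer:
[7, 56, 98, 7, 8]
[56, 79, 7, 421]
[7, 56, 98, 7, 8]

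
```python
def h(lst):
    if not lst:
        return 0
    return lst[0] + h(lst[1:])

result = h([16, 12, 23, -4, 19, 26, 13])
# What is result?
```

16 + 12 + 23 + (-4) + 19 + 26 + 13 + 0 = 105

Answer: 105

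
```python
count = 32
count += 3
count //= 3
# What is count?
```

Trace:
`count = 32` → count = 32
`count += 3` → count = 35
`count //= 3` → count = 11
So count = 11

Answer: 11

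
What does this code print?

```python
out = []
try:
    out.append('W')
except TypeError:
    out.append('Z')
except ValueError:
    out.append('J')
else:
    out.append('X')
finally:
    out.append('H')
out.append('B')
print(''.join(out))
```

Execution trace: 'W' (try body, no exception) → 'X' (else) → 'H' (finally) → 'B' (after the try/except). Output: WXHB

Answer: WXHB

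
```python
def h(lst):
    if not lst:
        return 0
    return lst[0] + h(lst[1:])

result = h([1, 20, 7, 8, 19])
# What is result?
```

1 + 20 + 7 + 8 + 19 + 0 = 55

Answer: 55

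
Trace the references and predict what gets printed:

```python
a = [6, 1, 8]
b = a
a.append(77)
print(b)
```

Key concept: basic list aliasing.
Step by step:
`a = [6, 1, 8]` → a = [6, 1, 8]
`b = a` → b = [6, 1, 8] (same object as a)
`a.append(77)` → a = [6, 1, 8, 77] (same object as b); b = [6, 1, 8, 77] (same object as a)
`print(b)` → prints [6, 1, 8, 77]

Answer: [6, 1, 8, 77]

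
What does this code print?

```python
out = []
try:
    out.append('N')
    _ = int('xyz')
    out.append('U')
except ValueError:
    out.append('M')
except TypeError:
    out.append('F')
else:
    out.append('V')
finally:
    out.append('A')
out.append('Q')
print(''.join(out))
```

Execution trace: 'N' (try body) → 'M' (except ValueError) → 'A' (finally) → 'Q' (after the try/except). Output: NMAQ

Answer: NMAQ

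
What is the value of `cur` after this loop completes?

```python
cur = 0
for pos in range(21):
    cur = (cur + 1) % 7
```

Increment mod 7, 21 times = 0
`cur` takes the values: 0 → 1 → 2 → 3 → 4 → 5 → 6 → 0 → 1 → 2 → 3 → 4 → 5 → 6 → 0 → 1 → 2 → 3 → 4 → 5 → 6 → 0

Answer: 0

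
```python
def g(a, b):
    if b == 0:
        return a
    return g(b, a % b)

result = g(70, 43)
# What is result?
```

g(70, 43) -> g(43, 27) -> g(27, 16) -> g(16, 11) -> g(11, 5) -> g(5, 1) -> g(1, 0) -> 1

Answer: 1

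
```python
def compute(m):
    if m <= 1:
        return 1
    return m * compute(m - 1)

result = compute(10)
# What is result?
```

compute(10) = 10 * 9 * 8 * 7 * 6 * 5 * 4 * 3 * 2 * 1 = 3628800

Answer: 3628800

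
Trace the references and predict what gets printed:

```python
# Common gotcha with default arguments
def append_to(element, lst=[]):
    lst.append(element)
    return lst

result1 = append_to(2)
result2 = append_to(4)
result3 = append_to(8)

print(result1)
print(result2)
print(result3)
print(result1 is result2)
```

Key concept: mutable default argument gotcha.
Step by step:
`result1 = append_to(2)` → result1 = [2]
`result2 = append_to(4)` → result1 = [2, 4] (same object as result2); result2 = [2, 4] (same object as result1)
`result3 = append_to(8)` → result1 = [2, 4, 8] (same object as result2, result3); result2 = [2, 4, 8] (same object as result1, result3); result3 = [2, 4, 8] (same object as result1, result2)
`print(result1)` → prints [2, 4, 8]
`print(result2)` → prints [2, 4, 8]
`print(result3)` → prints [2, 4, 8]
`print(result1 is result2)` → prints True

Answer:
[2, 4, 8]
[2, 4, 8]
[2, 4, 8]
True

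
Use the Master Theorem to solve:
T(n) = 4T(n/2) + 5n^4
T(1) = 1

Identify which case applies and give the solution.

a=4, b=2, f(n)=5n^4. log_2(4) = 2. Since c=4 > 2 and the regularity condition holds (4(n/2)^4 = (4/2^4)n^4 with 4/2^4 < 1), Case 3 applies: T(n) = Θ(f(n)) = O(n^4).

Answer: O(n^4) - Case 3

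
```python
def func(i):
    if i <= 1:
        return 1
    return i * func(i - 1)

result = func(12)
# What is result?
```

func(12) = 12 * 11 * 10 * 9 * 8 * 7 * 6 * 5 * 4 * 3 * 2 * 1 = 479001600

Answer: 479001600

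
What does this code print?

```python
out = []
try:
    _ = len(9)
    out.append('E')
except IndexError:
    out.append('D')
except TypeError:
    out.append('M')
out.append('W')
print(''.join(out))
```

Execution trace: 'M' (except TypeError) → 'W' (after the try/except). Output: MW

Answer: MW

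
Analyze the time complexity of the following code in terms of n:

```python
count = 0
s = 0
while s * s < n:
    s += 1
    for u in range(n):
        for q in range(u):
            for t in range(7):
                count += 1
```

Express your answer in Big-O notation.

Each loop level contributes: √n × n × n × 1. Multiplying the contributions gives O(n^2√n).

Answer: O(n^2√n)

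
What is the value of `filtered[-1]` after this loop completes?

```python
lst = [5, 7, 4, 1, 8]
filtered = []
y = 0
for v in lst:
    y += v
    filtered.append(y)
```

Cumulative sum ends at 25
`filtered` takes the values: [] → [5] → [5, 12] → [5, 12, 16] → [5, 12, 16, 17] → [5, 12, 16, 17, 25]
So `filtered[-1]` = 25

Answer: 25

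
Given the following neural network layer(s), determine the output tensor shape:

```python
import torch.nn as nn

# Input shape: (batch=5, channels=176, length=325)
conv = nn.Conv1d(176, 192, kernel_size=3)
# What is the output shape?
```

Input: (5, 176, 325) -> Output: (5, 192, 323)

Answer: (5, 192, 323)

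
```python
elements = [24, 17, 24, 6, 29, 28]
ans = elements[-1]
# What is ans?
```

Trace:
`elements = [24, 17, 24, 6, 29, 28]` → elements = [24, 17, 24, 6, 29, 28]
`ans = elements[-1]` → ans = 28
So ans = 28

Answer: 28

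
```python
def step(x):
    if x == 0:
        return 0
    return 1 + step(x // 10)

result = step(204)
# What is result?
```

Count of digits of 204: 3

Answer: 3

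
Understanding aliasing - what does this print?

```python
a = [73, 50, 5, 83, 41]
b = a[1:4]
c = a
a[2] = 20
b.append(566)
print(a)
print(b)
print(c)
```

Key concept: slice vs alias.
Step by step:
`a = [73, 50, 5, 83, 41]` → a = [73, 50, 5, 83, 41]
`b = a[1:4]` → b = [50, 5, 83]
`c = a` → c = [73, 50, 5, 83, 41] (same object as a)
`a[2] = 20` → a = [73, 50, 20, 83, 41] (same object as c); c = [73, 50, 20, 83, 41] (same object as a)
`b.append(566)` → b = [50, 5, 83, 566]
`print(a)` → prints [73, 50, 20, 83, 41]
`print(b)` → prints [50, 5, 83, 566]
`print(c)` → prints [73, 50, 20, 83, 41]

Answer:
[73, 50, 20, 83, 41]
[50, 5, 83, 566]
[73, 50, 20, 83, 41]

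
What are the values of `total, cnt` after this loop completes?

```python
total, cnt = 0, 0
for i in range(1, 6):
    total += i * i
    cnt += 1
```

Sum of squares and count
`total, cnt` takes the values: (0, 0) → (1, 0) → (1, 1) → (5, 1) → (5, 2) → (14, 2) → (14, 3) → (30, 3) → (30, 4) → (55, 4) → (55, 5)

Answer: 55, 5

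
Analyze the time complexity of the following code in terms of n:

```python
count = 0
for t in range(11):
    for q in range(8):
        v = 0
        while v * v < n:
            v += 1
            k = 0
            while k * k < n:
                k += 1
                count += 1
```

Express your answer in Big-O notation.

Each loop level contributes: 1 × 1 × √n × √n. Multiplying the contributions gives O(n).

Answer: O(n)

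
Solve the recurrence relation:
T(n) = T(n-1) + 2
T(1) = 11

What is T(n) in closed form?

Unrolling: T(n) = T(1) + 2·(n-1) = 11 + 2(n-1) = 2n + 9.

Answer: T(n) = 2n + 9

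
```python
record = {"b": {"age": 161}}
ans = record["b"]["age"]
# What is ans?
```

Trace:
`record = {"b": {"age": 161}}` → record = {'b': {'age': 161}}
`ans = record["b"]["age"]` → ans = 161
So ans = 161

Answer: 161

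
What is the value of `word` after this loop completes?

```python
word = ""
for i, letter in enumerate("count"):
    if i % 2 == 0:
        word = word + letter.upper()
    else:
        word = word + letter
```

Uppercase even positions in 'count'
`word` takes the values: "" → "C" → "Co" → "CoU" → "CoUn" → "CoUnT"

Answer: "CoUnT"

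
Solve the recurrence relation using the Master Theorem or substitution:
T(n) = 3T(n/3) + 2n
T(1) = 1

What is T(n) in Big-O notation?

By Master Theorem: a=3, b=3, f(n)=2n. Since log_3(3) = 1 and f(n) = Θ(n^1), Case 2 applies. T(n) = O(n log n).

Answer: O(n log n)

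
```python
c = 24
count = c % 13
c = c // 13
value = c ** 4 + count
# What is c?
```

Trace:
`c = 24` → c = 24
`count = c % 13` → count = 11
`c = c // 13` → c = 1
`value = c ** 4 + count` → value = 12
So c = 1

Answer: 1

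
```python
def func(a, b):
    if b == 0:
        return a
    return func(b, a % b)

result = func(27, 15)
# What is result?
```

func(27, 15) -> func(15, 12) -> func(12, 3) -> func(3, 0) -> 3

Answer: 3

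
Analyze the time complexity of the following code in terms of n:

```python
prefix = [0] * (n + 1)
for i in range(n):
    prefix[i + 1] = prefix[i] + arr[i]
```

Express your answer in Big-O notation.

This is Prefix sum computation. Time complexity: O(n).

Answer: O(n)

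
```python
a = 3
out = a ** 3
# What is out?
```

Trace:
`a = 3` → a = 3
`out = a ** 3` → out = 27
So out = 27

Answer: 27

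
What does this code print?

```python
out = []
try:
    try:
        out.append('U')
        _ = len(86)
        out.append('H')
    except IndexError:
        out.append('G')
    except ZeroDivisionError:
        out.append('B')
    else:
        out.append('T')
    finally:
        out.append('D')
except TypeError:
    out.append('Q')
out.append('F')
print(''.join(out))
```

Execution trace: 'U' (try body) → 'D' (finally) → 'Q' (outer except TypeError) → 'F' (after the try/except). Output: UDQF

Answer: UDQF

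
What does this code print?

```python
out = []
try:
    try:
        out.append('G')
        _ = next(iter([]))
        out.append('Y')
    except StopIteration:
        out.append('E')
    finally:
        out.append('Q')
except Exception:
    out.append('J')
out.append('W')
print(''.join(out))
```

Execution trace: 'G' (inner try body) → 'E' (inner except StopIteration) → 'Q' (inner finally) → 'W' (after the try/except). Output: GEQW

Answer: GEQW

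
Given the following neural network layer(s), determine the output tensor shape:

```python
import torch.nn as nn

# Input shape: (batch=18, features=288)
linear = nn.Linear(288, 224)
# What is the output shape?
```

Input: (18, 288) -> Output: (18, 224)

Answer: (18, 224)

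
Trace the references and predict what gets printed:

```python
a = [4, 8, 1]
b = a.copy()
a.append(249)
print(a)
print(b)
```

Key concept: list.copy() creates independent copy.
Step by step:
`a = [4, 8, 1]` → a = [4, 8, 1]
`b = a.copy()` → b = [4, 8, 1]
`a.append(249)` → a = [4, 8, 1, 249]
`print(a)` → prints [4, 8, 1, 249]
`print(b)` → prints [4, 8, 1]

Answer:
[4, 8, 1, 249]
[4, 8, 1]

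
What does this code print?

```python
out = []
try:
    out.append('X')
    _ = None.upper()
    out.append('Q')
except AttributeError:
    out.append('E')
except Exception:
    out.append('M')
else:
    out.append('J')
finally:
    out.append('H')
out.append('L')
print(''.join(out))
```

Execution trace: 'X' (try body) → 'E' (except AttributeError) → 'H' (finally) → 'L' (after the try/except). Output: XEHL

Answer: XEHL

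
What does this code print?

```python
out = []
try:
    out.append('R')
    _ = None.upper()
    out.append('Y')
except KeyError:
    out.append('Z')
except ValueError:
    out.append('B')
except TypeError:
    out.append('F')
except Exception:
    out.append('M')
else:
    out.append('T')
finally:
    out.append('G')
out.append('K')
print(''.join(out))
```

Execution trace: 'R' (try body) → 'M' (except Exception) → 'G' (finally) → 'K' (after the try/except). Output: RMGK

Answer: RMGK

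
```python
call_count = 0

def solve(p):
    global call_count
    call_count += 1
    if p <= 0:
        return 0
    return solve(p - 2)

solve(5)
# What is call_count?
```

Linear recursion stepping by 2: 4 calls from p=5 down to ≤0.

Answer: 4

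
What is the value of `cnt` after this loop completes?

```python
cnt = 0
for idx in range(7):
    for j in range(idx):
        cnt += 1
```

Triangle number: 0+1+2+...+6
`cnt` takes the values: 0 → 1 → 2 → 3 → 4 → 5 → 6 → 7 → 8 → 9 → 10 → 11 → 12 → 13 → 14 → 15 → 16 → 17 → 18 → 19 → 20 → 21

Answer: 21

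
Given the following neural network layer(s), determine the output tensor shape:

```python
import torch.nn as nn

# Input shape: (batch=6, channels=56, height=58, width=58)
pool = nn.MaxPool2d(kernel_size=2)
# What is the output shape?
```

Input: (6, 56, 58, 58) -> Output: (6, 56, 29, 29)

Answer: (6, 56, 29, 29)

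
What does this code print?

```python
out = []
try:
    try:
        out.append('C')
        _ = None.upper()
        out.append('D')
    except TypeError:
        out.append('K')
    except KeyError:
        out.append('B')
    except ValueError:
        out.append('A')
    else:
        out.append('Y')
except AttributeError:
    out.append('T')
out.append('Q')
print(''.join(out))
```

Execution trace: 'C' (try body) → 'T' (outer except AttributeError) → 'Q' (after the try/except). Output: CTQ

Answer: CTQ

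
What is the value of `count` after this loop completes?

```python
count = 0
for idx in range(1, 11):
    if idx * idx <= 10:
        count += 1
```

Count numbers where idx² ≤ 10
`count` takes the values: 0 → 1 → 2 → 3

Answer: 3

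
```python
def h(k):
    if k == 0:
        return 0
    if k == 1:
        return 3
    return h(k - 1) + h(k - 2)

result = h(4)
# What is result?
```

Build up from base cases: h(0)=0, h(1)=3, h(2)=3, h(3)=6, h(4)=9

Answer: 9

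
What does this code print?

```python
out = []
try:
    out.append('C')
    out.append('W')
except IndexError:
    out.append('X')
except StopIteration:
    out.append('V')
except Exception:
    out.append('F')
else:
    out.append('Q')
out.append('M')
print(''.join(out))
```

Execution trace: 'C' (try body) → 'W' (try body, no exception) → 'Q' (else) → 'M' (after the try/except). Output: CWQM

Answer: CWQM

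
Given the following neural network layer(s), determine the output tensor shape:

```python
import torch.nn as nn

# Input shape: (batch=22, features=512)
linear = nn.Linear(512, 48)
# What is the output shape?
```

Input: (22, 512) -> Output: (22, 48)

Answer: (22, 48)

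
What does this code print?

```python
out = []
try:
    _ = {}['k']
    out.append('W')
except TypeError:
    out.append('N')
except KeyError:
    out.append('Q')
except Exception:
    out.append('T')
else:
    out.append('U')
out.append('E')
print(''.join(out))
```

Execution trace: 'Q' (except KeyError) → 'E' (after the try/except). Output: QE

Answer: QE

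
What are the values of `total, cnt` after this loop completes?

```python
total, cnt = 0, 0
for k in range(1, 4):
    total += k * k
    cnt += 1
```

Sum of squares and count
`total, cnt` takes the values: (0, 0) → (1, 0) → (1, 1) → (5, 1) → (5, 2) → (14, 2) → (14, 3)

Answer: 14, 3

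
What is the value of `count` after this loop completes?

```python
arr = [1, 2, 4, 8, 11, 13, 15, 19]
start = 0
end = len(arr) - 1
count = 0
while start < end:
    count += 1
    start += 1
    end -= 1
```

Iterations until pointers meet (list length 8)
`count` takes the values: 0 → 1 → 2 → 3 → 4

Answer: 4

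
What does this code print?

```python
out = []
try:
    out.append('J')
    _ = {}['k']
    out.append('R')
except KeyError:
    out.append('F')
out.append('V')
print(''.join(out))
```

Execution trace: 'J' (try body) → 'F' (except KeyError) → 'V' (after the try/except). Output: JFV

Answer: JFV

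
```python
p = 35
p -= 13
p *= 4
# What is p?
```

Trace:
`p = 35` → p = 35
`p -= 13` → p = 22
`p *= 4` → p = 88
So p = 88

Answer: 88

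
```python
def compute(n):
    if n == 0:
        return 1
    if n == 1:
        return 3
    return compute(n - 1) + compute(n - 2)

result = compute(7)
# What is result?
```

Build up from base cases: compute(0)=1, compute(1)=3, compute(2)=4, compute(3)=7, compute(4)=11, compute(5)=18, compute(6)=29, ..., compute(7)=47

Answer: 47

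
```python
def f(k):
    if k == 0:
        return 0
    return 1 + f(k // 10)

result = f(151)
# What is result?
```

Count of digits of 151: 3

Answer: 3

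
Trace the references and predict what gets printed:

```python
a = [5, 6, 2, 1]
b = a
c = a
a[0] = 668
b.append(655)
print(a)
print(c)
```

Key concept: multiple aliases.
Step by step:
`a = [5, 6, 2, 1]` → a = [5, 6, 2, 1]
`b = a` → b = [5, 6, 2, 1] (same object as a)
`c = a` → c = [5, 6, 2, 1] (same object as a, b)
`a[0] = 668` → a = [668, 6, 2, 1] (same object as b, c); b = [668, 6, 2, 1] (same object as a, c); c = [668, 6, 2, 1] (same object as a, b)
`b.append(655)` → a = [668, 6, 2, 1, 655] (same object as b, c); b = [668, 6, 2, 1, 655] (same object as a, c); c = [668, 6, 2, 1, 655] (same object as a, b)
`print(a)` → prints [668, 6, 2, 1, 655]
`print(c)` → prints [668, 6, 2, 1, 655]

Answer:
[668, 6, 2, 1, 655]
[668, 6, 2, 1, 655]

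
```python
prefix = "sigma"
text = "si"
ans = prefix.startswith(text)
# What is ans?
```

Trace:
`prefix = "sigma"` → prefix = 'sigma'
`text = "si"` → text = 'si'
`ans = prefix.startswith(text)` → ans = True
So ans = True

Answer: True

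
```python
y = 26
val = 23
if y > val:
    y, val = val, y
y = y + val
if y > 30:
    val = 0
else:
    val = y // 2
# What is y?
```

Trace:
`y = 26` → y = 26
`val = 23` → val = 23
`if y > val: ...` → y > val is True → y = 23; val = 26
`y = y + val` → y = 49
`if y > 30: ...` → y > 30 is True → val = 0
So y = 49

Answer: 49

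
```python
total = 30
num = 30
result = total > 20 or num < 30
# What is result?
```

Trace:
`total = 30` → total = 30
`num = 30` → num = 30
`result = total > 20 or num < 30` → result = True
So result = True

Answer: True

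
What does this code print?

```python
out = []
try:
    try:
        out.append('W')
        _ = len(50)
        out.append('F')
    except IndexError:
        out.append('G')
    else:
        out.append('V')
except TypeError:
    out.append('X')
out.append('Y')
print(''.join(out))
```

Execution trace: 'W' (try body) → 'X' (outer except TypeError) → 'Y' (after the try/except). Output: WXY

Answer: WXY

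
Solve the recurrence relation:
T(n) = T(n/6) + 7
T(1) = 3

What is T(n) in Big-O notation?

Each step divides n by 6 and adds 7. After log_6(n) steps we reach T(1)=3. So T(n) = 7·log_6(n) + 3 = O(log n).

Answer: O(log n)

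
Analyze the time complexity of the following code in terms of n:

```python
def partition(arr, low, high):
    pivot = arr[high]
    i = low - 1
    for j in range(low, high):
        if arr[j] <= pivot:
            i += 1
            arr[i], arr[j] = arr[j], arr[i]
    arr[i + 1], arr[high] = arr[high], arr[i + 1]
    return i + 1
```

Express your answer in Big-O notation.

This is Lomuto partition (single pass over [low, high), where n = high - low). Time complexity: O(n).

Answer: O(n)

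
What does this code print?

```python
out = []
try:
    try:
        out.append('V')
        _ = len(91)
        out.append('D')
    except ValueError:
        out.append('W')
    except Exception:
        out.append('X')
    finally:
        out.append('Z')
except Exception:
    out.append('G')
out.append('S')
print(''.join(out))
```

Execution trace: 'V' (inner try body) → 'X' (inner except Exception) → 'Z' (inner finally) → 'S' (after the try/except). Output: VXZS

Answer: VXZS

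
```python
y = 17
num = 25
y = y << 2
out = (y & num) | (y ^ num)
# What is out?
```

Trace:
`y = 17` → y = 17
`num = 25` → num = 25
`y = y << 2` → y = 68
`out = (y & num) | (y ^ num)` → out = 93
So out = 93

Answer: 93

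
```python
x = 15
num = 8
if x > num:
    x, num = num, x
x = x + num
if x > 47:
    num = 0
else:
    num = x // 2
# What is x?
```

Trace:
`x = 15` → x = 15
`num = 8` → num = 8
`if x > num: ...` → x > num is True → x = 8; num = 15
`x = x + num` → x = 23
`if x > 47: ...` → x > 47 is False, take else branch → num = 11
So x = 23

Answer: 23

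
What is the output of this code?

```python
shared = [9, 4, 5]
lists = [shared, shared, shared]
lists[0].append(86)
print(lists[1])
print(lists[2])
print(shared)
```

Key concept: list of same reference.
Step by step:
`shared = [9, 4, 5]` → shared = [9, 4, 5]
`lists = [shared, shared, shared]` → lists = [[9, 4, 5], [9, 4, 5], [9, 4, 5]]
`lists[0].append(86)` → shared = [9, 4, 5, 86]; lists = [[9, 4, 5, 86], [9, 4, 5, 86], [9, 4, 5, 86]]
`print(lists[1])` → prints [9, 4, 5, 86]
`print(lists[2])` → prints [9, 4, 5, 86]
`print(shared)` → prints [9, 4, 5, 86]

Answer:
[9, 4, 5, 86]
[9, 4, 5, 86]
[9, 4, 5, 86]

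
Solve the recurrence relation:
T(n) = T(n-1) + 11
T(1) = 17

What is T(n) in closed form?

Unrolling: T(n) = T(1) + 11·(n-1) = 17 + 11(n-1) = 11n + 6.

Answer: T(n) = 11n + 6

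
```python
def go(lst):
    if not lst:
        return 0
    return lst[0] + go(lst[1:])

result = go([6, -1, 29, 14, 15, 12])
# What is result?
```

6 + (-1) + 29 + 14 + 15 + 12 + 0 = 75

Answer: 75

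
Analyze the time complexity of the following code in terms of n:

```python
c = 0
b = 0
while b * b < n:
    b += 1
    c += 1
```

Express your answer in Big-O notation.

Each loop level contributes: √n. Multiplying the contributions gives O(√n).

Answer: O(√n)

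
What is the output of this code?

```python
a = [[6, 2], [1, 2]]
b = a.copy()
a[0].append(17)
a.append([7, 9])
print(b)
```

Key concept: shallow copy with nested lists.
Step by step:
`a = [[6, 2], [1, 2]]` → a = [[6, 2], [1, 2]]
`b = a.copy()` → b = [[6, 2], [1, 2]]
`a[0].append(17)` → a = [[6, 2, 17], [1, 2]]; b = [[6, 2, 17], [1, 2]]
`a.append([7, 9])` → a = [[6, 2, 17], [1, 2], [7, 9]]
`print(b)` → prints [[6, 2, 17], [1, 2]]

Answer: [[6, 2, 17], [1, 2]]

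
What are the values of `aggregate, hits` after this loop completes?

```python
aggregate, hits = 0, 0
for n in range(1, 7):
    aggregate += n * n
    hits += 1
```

Sum of squares and count
`aggregate, hits` takes the values: (0, 0) → (1, 0) → (1, 1) → (5, 1) → (5, 2) → (14, 2) → (14, 3) → (30, 3) → (30, 4) → (55, 4) → (55, 5) → (91, 5) → (91, 6)

Answer: 91, 6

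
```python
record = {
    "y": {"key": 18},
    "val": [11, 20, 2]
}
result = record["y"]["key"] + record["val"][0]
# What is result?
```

Trace:
`record = { ...` → record = {'y': {'key': 18}, 'val': [11, 20, 2]}
`result = record["y"]["key"] + record["val"][0]` → result = 29
So result = 29

Answer: 29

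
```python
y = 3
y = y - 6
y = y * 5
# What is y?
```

Trace:
`y = 3` → y = 3
`y = y - 6` → y = -3
`y = y * 5` → y = -15
So y = -15

Answer: -15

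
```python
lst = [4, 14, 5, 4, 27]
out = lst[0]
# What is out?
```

Trace:
`lst = [4, 14, 5, 4, 27]` → lst = [4, 14, 5, 4, 27]
`out = lst[0]` → out = 4
So out = 4

Answer: 4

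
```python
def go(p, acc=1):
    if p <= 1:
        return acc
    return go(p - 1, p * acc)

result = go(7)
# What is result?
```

Accumulator trace (n, acc): (7, 1) -> (6, 7) -> (5, 42) -> (4, 210) -> (3, 840) -> (2, 2520) -> (1, 5040) -> return 5040

Answer: 5040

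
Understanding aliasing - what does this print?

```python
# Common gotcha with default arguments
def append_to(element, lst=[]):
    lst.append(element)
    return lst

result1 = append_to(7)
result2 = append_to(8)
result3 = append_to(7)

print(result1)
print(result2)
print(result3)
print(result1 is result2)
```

Key concept: mutable default argument gotcha.
Step by step:
`result1 = append_to(7)` → result1 = [7]
`result2 = append_to(8)` → result1 = [7, 8] (same object as result2); result2 = [7, 8] (same object as result1)
`result3 = append_to(7)` → result1 = [7, 8, 7] (same object as result2, result3); result2 = [7, 8, 7] (same object as result1, result3); result3 = [7, 8, 7] (same object as result1, result2)
`print(result1)` → prints [7, 8, 7]
`print(result2)` → prints [7, 8, 7]
`print(result3)` → prints [7, 8, 7]
`print(result1 is result2)` → prints True

Answer:
[7, 8, 7]
[7, 8, 7]
[7, 8, 7]
True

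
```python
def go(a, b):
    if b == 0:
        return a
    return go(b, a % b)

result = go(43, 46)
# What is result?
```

go(43, 46) -> go(46, 43) -> go(43, 3) -> go(3, 1) -> go(1, 0) -> 1

Answer: 1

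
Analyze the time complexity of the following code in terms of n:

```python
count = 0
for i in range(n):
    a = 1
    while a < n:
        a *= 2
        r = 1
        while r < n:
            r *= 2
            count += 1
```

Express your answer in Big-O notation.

Each loop level contributes: n × log n × log n. Multiplying the contributions gives O(n log² n).

Answer: O(n log² n)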